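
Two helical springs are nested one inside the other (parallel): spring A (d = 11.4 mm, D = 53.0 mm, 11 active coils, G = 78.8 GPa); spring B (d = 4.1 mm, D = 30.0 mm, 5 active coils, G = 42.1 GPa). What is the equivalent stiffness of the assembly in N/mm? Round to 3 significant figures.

k_A = Gd⁴/(8D³N_a) = (78.8×10³)(11.4⁴)/(8·53.0³·11) = 101.59 N/mm
k_B = Gd⁴/(8D³N_a) = (42.1×10³)(4.1⁴)/(8·30.0³·5) = 11.015 N/mm
Parallel: k_eq = 101.59 + 11.015 = 112.6 N/mm

113 N/mm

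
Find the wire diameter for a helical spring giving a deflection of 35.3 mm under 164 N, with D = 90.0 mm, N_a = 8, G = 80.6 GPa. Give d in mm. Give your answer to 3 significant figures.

7.20 mm

Required rate k = F/δ = 164/35.3 = 4.6459 N/mm
d = (8D³N_a·k / G)^(1/4) = (8·90.0³·8·4.6459 / (80.6×10³))^0.25
  = (2689.3)^0.25 = 7.2013 mm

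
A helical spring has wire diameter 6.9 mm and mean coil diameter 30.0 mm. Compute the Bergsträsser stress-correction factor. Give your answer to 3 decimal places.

1.347

C = D/d = 30.0/6.9 = 4.3478
K_B = (4C+2)/(4C−3) = 19.391/14.391 = 1.3474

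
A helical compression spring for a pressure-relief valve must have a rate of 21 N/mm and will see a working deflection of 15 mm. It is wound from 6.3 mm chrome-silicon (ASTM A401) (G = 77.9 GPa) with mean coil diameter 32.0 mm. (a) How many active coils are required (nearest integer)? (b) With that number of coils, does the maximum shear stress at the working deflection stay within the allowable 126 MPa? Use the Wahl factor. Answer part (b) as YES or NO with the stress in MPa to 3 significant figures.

N_a = Gd⁴/(8D³k) = (77.9×10³)(6.3⁴)/(8·32.0³·21) = 22.29 → N_a = 22
Actual rate k = Gd⁴/(8D³·22) = 21.278 N/mm
Working load F = kδ = 21.278·15 = 319.17 N
C = 32.0/6.3 = 5.0794; K_W = (4C−1)/(4C−4)+0.615/C = 1.3049
τ_max = K_W·8FD/(πd³) = 1.3049·104.02 = 135.73 MPa
τ_max > 126 MPa → exceeds allowable

(a) 22 coils; (b) NO, τ_max = 136 MPa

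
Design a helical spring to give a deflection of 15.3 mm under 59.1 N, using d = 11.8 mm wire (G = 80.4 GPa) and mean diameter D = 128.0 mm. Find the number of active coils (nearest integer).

24

Required rate k = F/δ = 59.1/15.3 = 3.8627 N/mm
N_a = Gd⁴/(8D³k) = (80.4×10³ × 11.8⁴)/(8 × 128.0³ × 3.8627)
    = 1.55878e+09 / 6.48061e+07 = 24.05 → 24 coils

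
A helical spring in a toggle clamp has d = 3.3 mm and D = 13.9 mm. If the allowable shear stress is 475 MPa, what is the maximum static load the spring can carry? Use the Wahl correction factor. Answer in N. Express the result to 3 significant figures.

C = D/d = 13.9/3.3 = 4.2121
K_W = (4C−1)/(4C−4) + 0.615/C = 15.848/12.848 + 0.1460 = 1.3795
τ_max = K·8FD/(πd³) → F_max = τ_allow·πd³/(8DK)
F_max = 475·π·3.3³/(8·13.9·1.3795) = 53627/153.4 = 349.59 N

350 N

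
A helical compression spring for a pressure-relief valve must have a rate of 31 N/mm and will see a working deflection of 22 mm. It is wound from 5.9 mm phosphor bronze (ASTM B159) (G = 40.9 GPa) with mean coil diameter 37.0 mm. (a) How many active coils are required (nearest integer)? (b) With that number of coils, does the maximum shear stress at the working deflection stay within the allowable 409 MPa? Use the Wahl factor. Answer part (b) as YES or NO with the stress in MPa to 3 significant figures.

N_a = Gd⁴/(8D³k) = (40.9×10³)(5.9⁴)/(8·37.0³·31) = 3.945 → N_a = 4
Actual rate k = Gd⁴/(8D³·4) = 30.576 N/mm
Working load F = kδ = 30.576·22 = 672.67 N
C = 37.0/5.9 = 6.2712; K_W = (4C−1)/(4C−4)+0.615/C = 1.2404
τ_max = K_W·8FD/(πd³) = 1.2404·308.59 = 382.76 MPa
τ_max ≤ 409 MPa → acceptable

(a) 4 coils; (b) YES, τ_max = 383 MPa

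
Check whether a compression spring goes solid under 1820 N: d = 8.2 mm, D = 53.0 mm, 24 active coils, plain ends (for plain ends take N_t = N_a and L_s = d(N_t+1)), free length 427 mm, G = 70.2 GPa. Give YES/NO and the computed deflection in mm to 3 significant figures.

NO, δ = 164 mm

k = Gd⁴/(8D³N_a) = (70.2×10³)(8.2⁴)/(8·53.0³·24) = 11.104 N/mm
N_t = 24; L_s = 8.2·25 = 205 mm; δ_solid = L₀ − L_s = 427 − 205 = 222 mm
δ = F/k = 1820/11.104 = 163.91 mm
δ < δ_solid → spring does not go solid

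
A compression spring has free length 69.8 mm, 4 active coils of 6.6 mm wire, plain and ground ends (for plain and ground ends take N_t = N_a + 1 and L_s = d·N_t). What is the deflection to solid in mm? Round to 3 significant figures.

36.8 mm

N_t = 5; L_s = 6.6·5 = 33 mm
δ_solid = L₀ − L_s = 69.8 − 33 = 36.8 mm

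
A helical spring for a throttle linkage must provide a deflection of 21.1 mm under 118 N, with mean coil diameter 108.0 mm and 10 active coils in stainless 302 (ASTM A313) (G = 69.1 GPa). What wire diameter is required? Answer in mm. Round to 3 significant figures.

9.50 mm

Required rate k = F/δ = 118/21.1 = 5.5924 N/mm
d = (8D³N_a·k / G)^(1/4) = (8·108.0³·10·5.5924 / (69.1×10³))^0.25
  = (8156.1)^0.25 = 9.5032 mm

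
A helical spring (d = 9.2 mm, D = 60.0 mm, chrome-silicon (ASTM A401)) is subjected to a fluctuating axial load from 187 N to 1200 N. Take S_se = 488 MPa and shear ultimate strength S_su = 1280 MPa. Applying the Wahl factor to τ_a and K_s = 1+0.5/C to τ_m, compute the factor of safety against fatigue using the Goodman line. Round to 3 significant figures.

C = D/d = 60.0/9.2 = 6.5217; K_W = (4C−1)/(4C−4)+0.615/C = 1.2301; K_s = 1+0.5/C = 1.0767
F_a = (F_max−F_min)/2 = 506.5 N; F_m = (F_max+F_min)/2 = 693.5 N
τ_a = K_W·8F_aD/(πd³) = 1.2301 × 99.382 = 122.25 MPa
τ_m = K_s·8F_mD/(πd³) = 1.0767 × 136.07 = 146.51 MPa
Goodman: 1/n_f = τ_a/S_se + τ_m/S_su = 122.25/488 + 146.51/1280 = 0.25052 + 0.11446 = 0.36497
n_f = 1/0.36497 = 2.74

2.74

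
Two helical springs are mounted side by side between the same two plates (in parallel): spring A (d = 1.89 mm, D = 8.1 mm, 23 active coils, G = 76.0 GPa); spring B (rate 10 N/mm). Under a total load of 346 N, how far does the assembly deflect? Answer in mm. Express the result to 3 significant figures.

k_A = Gd⁴/(8D³N_a) = (76.0×10³)(1.89⁴)/(8·8.1³·23) = 9.9172 N/mm
Parallel: k_eq = 9.9172 + 10 = 19.917 N/mm
δ = F/k_eq = 346/19.917 = 17.372 mm

17.4 mm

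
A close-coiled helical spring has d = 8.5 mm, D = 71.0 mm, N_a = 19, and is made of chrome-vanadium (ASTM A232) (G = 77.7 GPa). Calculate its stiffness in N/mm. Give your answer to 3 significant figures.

7.46 N/mm

k = Gd⁴/(8D³N_a) = (77.7×10³ × 8.5⁴) / (8 × 71.0³ × 19)
  = 4.05599e+08 / 5.44025e+07 = 7.4555 N/mm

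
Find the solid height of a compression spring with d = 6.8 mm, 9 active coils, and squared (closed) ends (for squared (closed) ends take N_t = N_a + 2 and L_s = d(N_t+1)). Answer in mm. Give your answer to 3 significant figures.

squared (closed) ends: N_t = N_a + 2 = 9 + 2 = 11
L_s = d·(N_t+1) = 6.8 × 12 = 81.6 mm

81.6 mm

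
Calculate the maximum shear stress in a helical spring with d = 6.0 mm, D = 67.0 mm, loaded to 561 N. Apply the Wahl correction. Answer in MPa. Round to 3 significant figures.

Spring index C = D/d = 67.0/6.0 = 11.1667
K_W = (4C−1)/(4C−4) + 0.615/C = 43.667/40.667 + 0.0551 = 1.1288
τ₀ = 8FD/(πd³) = 8·561·67.0/(π·6.0³) = 300696/678.58 = 443.12 MPa
τ_max = K·τ₀ = 1.1288 × 443.12 = 500.22 MPa

500 MPa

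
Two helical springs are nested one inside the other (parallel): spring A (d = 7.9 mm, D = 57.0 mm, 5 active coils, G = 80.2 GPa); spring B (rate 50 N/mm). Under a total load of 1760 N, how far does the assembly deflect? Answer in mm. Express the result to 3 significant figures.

k_A = Gd⁴/(8D³N_a) = (80.2×10³)(7.9⁴)/(8·57.0³·5) = 42.169 N/mm
Parallel: k_eq = 42.169 + 50 = 92.169 N/mm
δ = F/k_eq = 1760/92.169 = 19.095 mm

19.1 mm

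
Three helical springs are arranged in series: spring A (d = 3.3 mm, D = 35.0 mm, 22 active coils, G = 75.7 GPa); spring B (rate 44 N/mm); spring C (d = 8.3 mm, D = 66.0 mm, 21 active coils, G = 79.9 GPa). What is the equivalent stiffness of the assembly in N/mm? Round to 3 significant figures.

k_A = Gd⁴/(8D³N_a) = (75.7×10³)(3.3⁴)/(8·35.0³·22) = 1.1897 N/mm
k_C = Gd⁴/(8D³N_a) = (79.9×10³)(8.3⁴)/(8·66.0³·21) = 7.8509 N/mm
Series: 1/k_eq = 1/1.1897 + 1/44 + 1/7.8509 = 0.99065; k_eq = 1.0094 N/mm

1.01 N/mm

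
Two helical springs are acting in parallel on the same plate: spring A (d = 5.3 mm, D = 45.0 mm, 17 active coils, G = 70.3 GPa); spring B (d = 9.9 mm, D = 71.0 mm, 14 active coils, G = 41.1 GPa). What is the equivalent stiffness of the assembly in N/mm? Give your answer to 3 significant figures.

14.3 N/mm

k_A = Gd⁴/(8D³N_a) = (70.3×10³)(5.3⁴)/(8·45.0³·17) = 4.4759 N/mm
k_B = Gd⁴/(8D³N_a) = (41.1×10³)(9.9⁴)/(8·71.0³·14) = 9.8489 N/mm
Parallel: k_eq = 4.4759 + 9.8489 = 14.325 N/mm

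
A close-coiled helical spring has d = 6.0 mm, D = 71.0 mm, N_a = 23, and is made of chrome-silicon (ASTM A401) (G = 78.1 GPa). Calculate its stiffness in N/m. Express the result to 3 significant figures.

k = Gd⁴/(8D³N_a) = (78.1×10³ × 6.0⁴) / (8 × 71.0³ × 23)
  = 1.01218e+08 / 6.58556e+07 = 1.537 N/mm = 1537 N/m

1540 N/m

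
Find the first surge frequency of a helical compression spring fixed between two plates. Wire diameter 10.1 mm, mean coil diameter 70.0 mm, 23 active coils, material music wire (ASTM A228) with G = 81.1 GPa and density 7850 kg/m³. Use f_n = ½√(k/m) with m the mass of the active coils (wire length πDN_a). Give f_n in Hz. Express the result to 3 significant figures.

k = Gd⁴/(8D³N_a) = (81.1×10³)(10.1⁴)/(8·70.0³·23) = 13.372 N/mm = 13372 N/m
Wire length L = πDN_a = π·70.0·23 = 5058 mm
m = ρ·(πd²/4)·L = 7850 × 80.118×10⁻⁶ m² × 5.058 m = 3.1811 kg
f_n = ½√(k/m) = 0.5·√(13372/3.1811) = 0.5·√(4203.6) = 32.417 Hz

32.4 Hz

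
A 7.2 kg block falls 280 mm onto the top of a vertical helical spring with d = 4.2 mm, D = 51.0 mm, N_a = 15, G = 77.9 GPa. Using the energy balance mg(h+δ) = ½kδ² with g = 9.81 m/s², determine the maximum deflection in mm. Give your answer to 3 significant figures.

k = Gd⁴/(8D³N_a) = (77.9×10³)(4.2⁴)/(8·51.0³·15) = 1.5228 N/mm
W = mg = 7.2 × 9.81 = 70.632 N
½kδ² − Wδ − Wh = 0 → δ = (W + √(W² + 2kWh))/k
δ = (70.632 + √(4988.9 + 60232.7))/1.5228 = (70.632 + 255.39)/1.5228 = 214.09 mm

214 mm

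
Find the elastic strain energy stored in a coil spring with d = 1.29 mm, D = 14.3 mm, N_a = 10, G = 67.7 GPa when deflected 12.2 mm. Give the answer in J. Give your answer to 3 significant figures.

k = Gd⁴/(8D³N_a) = (67.7×10³)(1.29⁴)/(8·14.3³·10) = 0.8014 N/mm
U = ½kδ² = 0.5 × 0.8014 × 12.2² = 59.64 N·mm = 0.05964 J

0.0596 J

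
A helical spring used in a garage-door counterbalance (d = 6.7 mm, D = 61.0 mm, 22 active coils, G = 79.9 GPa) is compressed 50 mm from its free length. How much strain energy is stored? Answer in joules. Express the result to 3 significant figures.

5.04 J

k = Gd⁴/(8D³N_a) = (79.9×10³)(6.7⁴)/(8·61.0³·22) = 4.0304 N/mm
U = ½kδ² = 0.5 × 4.0304 × 50² = 5037.9 N·mm = 5.0379 J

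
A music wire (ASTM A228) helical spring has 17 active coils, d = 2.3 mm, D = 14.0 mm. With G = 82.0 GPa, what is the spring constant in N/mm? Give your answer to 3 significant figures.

k = Gd⁴/(8D³N_a) = (82.0×10³ × 2.3⁴) / (8 × 14.0³ × 17)
  = 2.2947e+06 / 373184 = 6.149 N/mm

6.15 N/mm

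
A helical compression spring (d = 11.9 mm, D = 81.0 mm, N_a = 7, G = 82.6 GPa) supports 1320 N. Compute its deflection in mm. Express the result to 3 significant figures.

k = Gd⁴/(8D³N_a) = (82.6×10³)(11.9⁴)/(8·81.0³·7) = 55.658 N/mm
δ = F/k = 1320 / 55.658 = 23.716 mm

23.7 mm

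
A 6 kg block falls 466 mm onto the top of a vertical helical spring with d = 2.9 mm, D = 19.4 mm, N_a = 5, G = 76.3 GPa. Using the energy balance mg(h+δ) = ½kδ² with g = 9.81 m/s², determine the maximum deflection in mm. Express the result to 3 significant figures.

57.8 mm

k = Gd⁴/(8D³N_a) = (76.3×10³)(2.9⁴)/(8·19.4³·5) = 18.478 N/mm
W = mg = 6 × 9.81 = 58.86 N
½kδ² − Wδ − Wh = 0 → δ = (W + √(W² + 2kWh))/k
δ = (58.86 + √(3464.5 + 1.01365e+06))/18.478 = (58.86 + 1008.5)/18.478 = 57.765 mm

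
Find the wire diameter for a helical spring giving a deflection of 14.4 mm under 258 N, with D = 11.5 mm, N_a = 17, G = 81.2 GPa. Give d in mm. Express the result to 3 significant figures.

Required rate k = F/δ = 258/14.4 = 17.917 N/mm
d = (8D³N_a·k / G)^(1/4) = (8·11.5³·17·17.917 / (81.2×10³))^0.25
  = (45.639)^0.25 = 2.5992 mm

2.60 mm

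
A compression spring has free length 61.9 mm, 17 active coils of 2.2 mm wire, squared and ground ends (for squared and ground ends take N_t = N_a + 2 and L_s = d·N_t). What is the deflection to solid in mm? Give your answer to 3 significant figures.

N_t = 19; L_s = 2.2·19 = 41.8 mm
δ_solid = L₀ − L_s = 61.9 − 41.8 = 20.1 mm

20.1 mm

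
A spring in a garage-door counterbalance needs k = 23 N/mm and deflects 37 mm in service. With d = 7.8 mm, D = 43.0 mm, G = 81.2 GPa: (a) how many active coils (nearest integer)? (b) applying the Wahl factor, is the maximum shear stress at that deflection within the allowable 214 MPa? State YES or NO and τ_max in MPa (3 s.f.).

(a) 21 coils; (b) NO, τ_max = 245 MPa

N_a = Gd⁴/(8D³k) = (81.2×10³)(7.8⁴)/(8·43.0³·23) = 20.55 → N_a = 21
Actual rate k = Gd⁴/(8D³·21) = 22.502 N/mm
Working load F = kδ = 22.502·37 = 832.57 N
C = 43.0/7.8 = 5.5128; K_W = (4C−1)/(4C−4)+0.615/C = 1.2778
τ_max = K_W·8FD/(πd³) = 1.2778·192.11 = 245.47 MPa
τ_max > 214 MPa → exceeds allowable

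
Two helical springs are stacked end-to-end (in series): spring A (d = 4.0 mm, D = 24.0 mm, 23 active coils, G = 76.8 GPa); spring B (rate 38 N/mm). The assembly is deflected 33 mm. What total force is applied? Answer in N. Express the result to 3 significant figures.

212 N

k_A = Gd⁴/(8D³N_a) = (76.8×10³)(4.0⁴)/(8·24.0³·23) = 7.7295 N/mm
Series: 1/k_eq = 1/7.7295 + 1/38 = 0.15569; k_eq = 6.423 N/mm
F = k_eq·δ = 6.423·33 = 211.96 N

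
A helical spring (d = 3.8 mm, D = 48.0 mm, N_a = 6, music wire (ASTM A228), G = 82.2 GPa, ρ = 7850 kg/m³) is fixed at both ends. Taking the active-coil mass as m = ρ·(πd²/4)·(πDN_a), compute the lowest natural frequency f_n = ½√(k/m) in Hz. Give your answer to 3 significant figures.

k = Gd⁴/(8D³N_a) = (82.2×10³)(3.8⁴)/(8·48.0³·6) = 3.2288 N/mm = 3228.8 N/m
Wire length L = πDN_a = π·48.0·6 = 904.78 mm
m = ρ·(πd²/4)·L = 7850 × 11.341×10⁻⁶ m² × 0.90478 m = 0.080551 kg
f_n = ½√(k/m) = 0.5·√(3228.8/0.080551) = 0.5·√(40084) = 100.11 Hz

100 Hz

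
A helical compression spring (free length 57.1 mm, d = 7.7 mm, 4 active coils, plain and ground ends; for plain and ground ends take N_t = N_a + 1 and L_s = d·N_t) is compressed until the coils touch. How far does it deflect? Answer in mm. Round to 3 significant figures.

N_t = 5; L_s = 7.7·5 = 38.5 mm
δ_solid = L₀ − L_s = 57.1 − 38.5 = 18.6 mm

18.6 mm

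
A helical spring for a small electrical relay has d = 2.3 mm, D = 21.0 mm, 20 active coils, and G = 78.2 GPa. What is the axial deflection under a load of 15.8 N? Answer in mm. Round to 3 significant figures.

k = Gd⁴/(8D³N_a) = (78.2×10³)(2.3⁴)/(8·21.0³·20) = 1.4769 N/mm
δ = F/k = 15.8 / 1.4769 = 10.698 mm

10.7 mm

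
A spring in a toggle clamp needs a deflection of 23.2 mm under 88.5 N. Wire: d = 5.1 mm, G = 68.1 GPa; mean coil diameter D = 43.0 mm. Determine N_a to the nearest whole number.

Required rate k = F/δ = 88.5/23.2 = 3.8147 N/mm
N_a = Gd⁴/(8D³k) = (68.1×10³ × 5.1⁴)/(8 × 43.0³ × 3.8147)
    = 4.6071e+07 / 2.42633e+06 = 18.99 → 19 coils

19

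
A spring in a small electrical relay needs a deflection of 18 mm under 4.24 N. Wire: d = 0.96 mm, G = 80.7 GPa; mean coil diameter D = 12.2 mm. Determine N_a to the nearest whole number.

20

Required rate k = F/δ = 4.24/18 = 0.23556 N/mm
N_a = Gd⁴/(8D³k) = (80.7×10³ × 0.96⁴)/(8 × 12.2³ × 0.23556)
    = 68542.3 / 3421.86 = 20.03 → 20 coils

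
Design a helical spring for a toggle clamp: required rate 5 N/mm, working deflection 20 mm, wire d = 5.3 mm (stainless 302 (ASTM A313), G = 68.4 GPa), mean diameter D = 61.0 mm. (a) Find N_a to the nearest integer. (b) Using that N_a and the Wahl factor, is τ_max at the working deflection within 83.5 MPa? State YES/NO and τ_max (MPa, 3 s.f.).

(a) 6 coils; (b) NO, τ_max = 116 MPa

N_a = Gd⁴/(8D³k) = (68.4×10³)(5.3⁴)/(8·61.0³·5) = 5.944 → N_a = 6
Actual rate k = Gd⁴/(8D³·6) = 4.9537 N/mm
Working load F = kδ = 4.9537·20 = 99.074 N
C = 61.0/5.3 = 11.5094; K_W = (4C−1)/(4C−4)+0.615/C = 1.1248
τ_max = K_W·8FD/(πd³) = 1.1248·103.37 = 116.27 MPa
τ_max > 83.5 MPa → exceeds allowable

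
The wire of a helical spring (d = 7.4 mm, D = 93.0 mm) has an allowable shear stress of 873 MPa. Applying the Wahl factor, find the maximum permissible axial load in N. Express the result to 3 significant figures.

C = D/d = 93.0/7.4 = 12.5676
K_W = (4C−1)/(4C−4) + 0.615/C = 49.270/46.270 + 0.0489 = 1.1138
τ_max = K·8FD/(πd³) → F_max = τ_allow·πd³/(8DK)
F_max = 873·π·7.4³/(8·93.0·1.1138) = 1.1114e+06/828.65 = 1341.2 N

1340 N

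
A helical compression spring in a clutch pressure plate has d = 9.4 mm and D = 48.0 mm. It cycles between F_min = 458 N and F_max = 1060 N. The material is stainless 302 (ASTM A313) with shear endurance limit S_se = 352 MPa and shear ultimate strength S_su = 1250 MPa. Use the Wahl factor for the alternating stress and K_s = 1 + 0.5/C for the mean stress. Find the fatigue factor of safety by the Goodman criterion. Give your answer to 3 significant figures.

C = D/d = 48.0/9.4 = 5.1064; K_W = (4C−1)/(4C−4)+0.615/C = 1.3031; K_s = 1+0.5/C = 1.0979
F_a = (F_max−F_min)/2 = 301 N; F_m = (F_max+F_min)/2 = 759 N
τ_a = K_W·8F_aD/(πd³) = 1.3031 × 44.296 = 57.721 MPa
τ_m = K_s·8F_mD/(πd³) = 1.0979 × 111.7 = 122.63 MPa
Goodman: 1/n_f = τ_a/S_se + τ_m/S_su = 57.721/352 + 122.63/1250 = 0.16398 + 0.09811 = 0.26209
n_f = 1/0.26209 = 3.816

3.82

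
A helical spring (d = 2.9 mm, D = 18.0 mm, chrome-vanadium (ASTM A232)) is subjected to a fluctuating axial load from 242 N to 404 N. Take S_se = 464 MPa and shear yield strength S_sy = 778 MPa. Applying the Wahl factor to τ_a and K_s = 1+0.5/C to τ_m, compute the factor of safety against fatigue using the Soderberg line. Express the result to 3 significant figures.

C = D/d = 18.0/2.9 = 6.2069; K_W = (4C−1)/(4C−4)+0.615/C = 1.2431; K_s = 1+0.5/C = 1.0806
F_a = (F_max−F_min)/2 = 81 N; F_m = (F_max+F_min)/2 = 323 N
τ_a = K_W·8F_aD/(πd³) = 1.2431 × 152.23 = 189.24 MPa
τ_m = K_s·8F_mD/(πd³) = 1.0806 × 607.05 = 655.95 MPa
Soderberg: 1/n_f = τ_a/S_se + τ_m/S_sy = 189.24/464 + 655.95/778 = 0.40785 + 0.84312 = 1.251
n_f = 1/1.251 = 0.7994

0.799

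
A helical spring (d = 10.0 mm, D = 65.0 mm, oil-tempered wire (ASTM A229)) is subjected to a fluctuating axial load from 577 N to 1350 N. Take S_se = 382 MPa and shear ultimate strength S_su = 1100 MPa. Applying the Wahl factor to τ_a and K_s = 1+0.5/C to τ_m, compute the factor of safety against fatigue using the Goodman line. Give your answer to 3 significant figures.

2.76

C = D/d = 65.0/10.0 = 6.5000; K_W = (4C−1)/(4C−4)+0.615/C = 1.2310; K_s = 1+0.5/C = 1.0769
F_a = (F_max−F_min)/2 = 386.5 N; F_m = (F_max+F_min)/2 = 963.5 N
τ_a = K_W·8F_aD/(πd³) = 1.2310 × 63.974 = 78.751 MPa
τ_m = K_s·8F_mD/(πd³) = 1.0769 × 159.48 = 171.75 MPa
Goodman: 1/n_f = τ_a/S_se + τ_m/S_su = 78.751/382 + 171.75/1100 = 0.20615 + 0.15613 = 0.36229
n_f = 1/0.36229 = 2.76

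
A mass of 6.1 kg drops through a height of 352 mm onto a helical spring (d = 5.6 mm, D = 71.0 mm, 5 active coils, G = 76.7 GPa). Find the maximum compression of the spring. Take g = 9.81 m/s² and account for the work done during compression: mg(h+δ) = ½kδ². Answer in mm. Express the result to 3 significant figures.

k = Gd⁴/(8D³N_a) = (76.7×10³)(5.6⁴)/(8·71.0³·5) = 5.2688 N/mm
W = mg = 6.1 × 9.81 = 59.841 N
½kδ² − Wδ − Wh = 0 → δ = (W + √(W² + 2kWh))/k
δ = (59.841 + √(3580.9 + 221965))/5.2688 = (59.841 + 474.92)/5.2688 = 101.49 mm

101 mm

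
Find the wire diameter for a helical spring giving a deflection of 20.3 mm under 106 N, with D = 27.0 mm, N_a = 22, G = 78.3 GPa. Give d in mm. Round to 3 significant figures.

Required rate k = F/δ = 106/20.3 = 5.2217 N/mm
d = (8D³N_a·k / G)^(1/4) = (8·27.0³·22·5.2217 / (78.3×10³))^0.25
  = (231.02)^0.25 = 3.8986 mm

3.90 mm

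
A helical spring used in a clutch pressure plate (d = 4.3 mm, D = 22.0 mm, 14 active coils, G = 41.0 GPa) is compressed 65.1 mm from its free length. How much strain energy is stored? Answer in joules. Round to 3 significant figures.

24.9 J

k = Gd⁴/(8D³N_a) = (41.0×10³)(4.3⁴)/(8·22.0³·14) = 11.754 N/mm
U = ½kδ² = 0.5 × 11.754 × 65.1² = 24906 N·mm = 24.906 J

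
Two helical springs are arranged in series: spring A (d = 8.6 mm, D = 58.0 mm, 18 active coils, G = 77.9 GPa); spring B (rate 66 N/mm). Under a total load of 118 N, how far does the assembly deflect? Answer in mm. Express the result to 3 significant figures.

k_A = Gd⁴/(8D³N_a) = (77.9×10³)(8.6⁴)/(8·58.0³·18) = 15.166 N/mm
Series: 1/k_eq = 1/15.166 + 1/66 = 0.081086; k_eq = 12.333 N/mm
δ = F/k_eq = 118/12.333 = 9.5682 mm

9.57 mm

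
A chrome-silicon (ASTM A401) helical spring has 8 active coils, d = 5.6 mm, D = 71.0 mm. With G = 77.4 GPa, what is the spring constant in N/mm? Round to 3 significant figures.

k = Gd⁴/(8D³N_a) = (77.4×10³ × 5.6⁴) / (8 × 71.0³ × 8)
  = 7.6119e+07 / 2.29063e+07 = 3.3231 N/mm

3.32 N/mm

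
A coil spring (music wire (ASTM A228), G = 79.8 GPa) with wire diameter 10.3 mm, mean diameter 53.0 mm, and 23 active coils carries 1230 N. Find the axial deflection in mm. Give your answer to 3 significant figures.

37.5 mm

k = Gd⁴/(8D³N_a) = (79.8×10³)(10.3⁴)/(8·53.0³·23) = 32.787 N/mm
δ = F/k = 1230 / 32.787 = 37.514 mm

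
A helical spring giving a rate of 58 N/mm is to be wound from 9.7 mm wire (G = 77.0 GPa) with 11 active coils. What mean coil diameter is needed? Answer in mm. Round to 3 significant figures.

51.1 mm

D = (Gd⁴/(8N_a·k))^(1/3) = (77.0×10³·9.7⁴/(8·11·58))^(1/3)
  = (133557)^(1/3) = 51.1159 mm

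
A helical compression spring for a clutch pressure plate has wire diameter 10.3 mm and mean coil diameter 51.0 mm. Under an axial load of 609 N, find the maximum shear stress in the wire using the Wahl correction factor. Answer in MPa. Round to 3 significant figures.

95.1 MPa

Spring index C = D/d = 51.0/10.3 = 4.9515
K_W = (4C−1)/(4C−4) + 0.615/C = 18.806/15.806 + 0.1242 = 1.3140
τ₀ = 8FD/(πd³) = 8·609·51.0/(π·10.3³) = 248472/3432.9 = 72.38 MPa
τ_max = K·τ₀ = 1.3140 × 72.38 = 95.107 MPa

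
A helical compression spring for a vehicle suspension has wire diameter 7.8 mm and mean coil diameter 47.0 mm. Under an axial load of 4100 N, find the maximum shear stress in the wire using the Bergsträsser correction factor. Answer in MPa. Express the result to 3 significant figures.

1280 MPa

Spring index C = D/d = 47.0/7.8 = 6.0256
K_B = (4C+2)/(4C−3) = 26.103/21.103 = 1.2369
τ₀ = 8FD/(πd³) = 8·4100·47.0/(π·7.8³) = 1.5416e+06/1490.8 = 1034 MPa
τ_max = K·τ₀ = 1.2369 × 1034 = 1279 MPa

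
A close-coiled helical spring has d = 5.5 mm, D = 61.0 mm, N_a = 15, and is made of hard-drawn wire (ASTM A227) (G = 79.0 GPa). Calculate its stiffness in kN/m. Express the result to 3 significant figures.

2.65 kN/m

k = Gd⁴/(8D³N_a) = (79.0×10³ × 5.5⁴) / (8 × 61.0³ × 15)
  = 7.22899e+07 / 2.72377e+07 = 2.654 N/mm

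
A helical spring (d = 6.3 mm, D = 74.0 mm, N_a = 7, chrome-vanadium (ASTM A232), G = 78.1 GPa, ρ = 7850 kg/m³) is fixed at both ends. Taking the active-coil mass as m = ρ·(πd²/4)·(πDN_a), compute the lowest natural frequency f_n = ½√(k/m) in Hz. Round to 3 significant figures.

k = Gd⁴/(8D³N_a) = (78.1×10³)(6.3⁴)/(8·74.0³·7) = 5.4216 N/mm = 5421.6 N/m
Wire length L = πDN_a = π·74.0·7 = 1627.3 mm
m = ρ·(πd²/4)·L = 7850 × 31.172×10⁻⁶ m² × 1.6273 m = 0.39822 kg
f_n = ½√(k/m) = 0.5·√(5421.6/0.39822) = 0.5·√(13615) = 58.341 Hz

58.3 Hz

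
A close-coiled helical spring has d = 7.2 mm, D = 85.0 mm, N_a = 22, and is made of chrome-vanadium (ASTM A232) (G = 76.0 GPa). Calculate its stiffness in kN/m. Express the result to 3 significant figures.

k = Gd⁴/(8D³N_a) = (76.0×10³ × 7.2⁴) / (8 × 85.0³ × 22)
  = 2.04241e+08 / 1.08086e+08 = 1.8896 N/mm

1.89 kN/m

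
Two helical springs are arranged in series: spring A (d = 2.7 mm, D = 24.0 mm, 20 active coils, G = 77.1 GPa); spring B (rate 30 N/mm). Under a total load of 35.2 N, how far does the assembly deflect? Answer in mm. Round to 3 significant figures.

k_A = Gd⁴/(8D³N_a) = (77.1×10³)(2.7⁴)/(8·24.0³·20) = 1.8525 N/mm
Series: 1/k_eq = 1/1.8525 + 1/30 = 0.57315; k_eq = 1.7448 N/mm
δ = F/k_eq = 35.2/1.7448 = 20.175 mm

20.2 mm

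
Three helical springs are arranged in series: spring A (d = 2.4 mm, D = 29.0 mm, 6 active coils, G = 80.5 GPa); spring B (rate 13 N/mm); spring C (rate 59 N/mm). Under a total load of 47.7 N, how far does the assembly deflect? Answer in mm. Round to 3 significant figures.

k_A = Gd⁴/(8D³N_a) = (80.5×10³)(2.4⁴)/(8·29.0³·6) = 2.2814 N/mm
Series: 1/k_eq = 1/2.2814 + 1/13 + 1/59 = 0.5322; k_eq = 1.879 N/mm
δ = F/k_eq = 47.7/1.879 = 25.386 mm

25.4 mm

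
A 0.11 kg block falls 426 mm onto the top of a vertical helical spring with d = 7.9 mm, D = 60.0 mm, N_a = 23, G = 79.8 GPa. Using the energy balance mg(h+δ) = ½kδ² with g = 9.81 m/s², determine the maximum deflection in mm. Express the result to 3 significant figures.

11.0 mm

k = Gd⁴/(8D³N_a) = (79.8×10³)(7.9⁴)/(8·60.0³·23) = 7.8206 N/mm
W = mg = 0.11 × 9.81 = 1.0791 N
½kδ² − Wδ − Wh = 0 → δ = (W + √(W² + 2kWh))/k
δ = (1.0791 + √(1.1645 + 7190.2))/7.8206 = (1.0791 + 84.802)/7.8206 = 10.981 mm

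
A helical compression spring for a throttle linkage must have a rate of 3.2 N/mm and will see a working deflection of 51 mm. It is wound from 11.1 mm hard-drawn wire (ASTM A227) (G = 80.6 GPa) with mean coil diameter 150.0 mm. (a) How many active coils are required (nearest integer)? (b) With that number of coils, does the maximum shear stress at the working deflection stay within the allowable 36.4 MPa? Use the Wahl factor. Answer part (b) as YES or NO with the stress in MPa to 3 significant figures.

(a) 14 coils; (b) NO, τ_max = 51.0 MPa

N_a = Gd⁴/(8D³k) = (80.6×10³)(11.1⁴)/(8·150.0³·3.2) = 14.16 → N_a = 14
Actual rate k = Gd⁴/(8D³·14) = 3.2369 N/mm
Working load F = kδ = 3.2369·51 = 165.08 N
C = 150.0/11.1 = 13.5135; K_W = (4C−1)/(4C−4)+0.615/C = 1.1054
τ_max = K_W·8FD/(πd³) = 1.1054·46.107 = 50.969 MPa
τ_max > 36.4 MPa → exceeds allowable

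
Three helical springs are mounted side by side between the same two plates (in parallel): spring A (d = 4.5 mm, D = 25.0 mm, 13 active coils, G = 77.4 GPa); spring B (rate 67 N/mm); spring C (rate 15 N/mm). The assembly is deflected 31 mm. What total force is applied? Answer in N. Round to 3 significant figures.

k_A = Gd⁴/(8D³N_a) = (77.4×10³)(4.5⁴)/(8·25.0³·13) = 19.532 N/mm
Parallel: k_eq = 19.532 + 67 + 15 = 101.53 N/mm
F = k_eq·δ = 101.53·31 = 3147.5 N

3150 N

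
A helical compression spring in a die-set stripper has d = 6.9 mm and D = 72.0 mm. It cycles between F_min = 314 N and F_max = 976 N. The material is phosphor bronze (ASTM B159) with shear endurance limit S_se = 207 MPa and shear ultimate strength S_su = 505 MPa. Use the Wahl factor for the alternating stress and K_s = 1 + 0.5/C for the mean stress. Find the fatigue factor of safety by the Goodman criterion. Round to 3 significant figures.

C = D/d = 72.0/6.9 = 10.4348; K_W = (4C−1)/(4C−4)+0.615/C = 1.1384; K_s = 1+0.5/C = 1.0479
F_a = (F_max−F_min)/2 = 331 N; F_m = (F_max+F_min)/2 = 645 N
τ_a = K_W·8F_aD/(πd³) = 1.1384 × 184.74 = 210.31 MPa
τ_m = K_s·8F_mD/(πd³) = 1.0479 × 359.99 = 377.23 MPa
Goodman: 1/n_f = τ_a/S_se + τ_m/S_su = 210.31/207 + 377.23/505 = 1.01599 + 0.74700 = 1.763
n_f = 1/1.763 = 0.5672

0.567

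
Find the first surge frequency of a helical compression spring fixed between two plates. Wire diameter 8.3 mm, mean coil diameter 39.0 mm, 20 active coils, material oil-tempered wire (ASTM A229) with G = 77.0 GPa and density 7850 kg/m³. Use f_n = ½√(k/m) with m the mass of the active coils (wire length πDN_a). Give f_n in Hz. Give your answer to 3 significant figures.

96.2 Hz

k = Gd⁴/(8D³N_a) = (77.0×10³)(8.3⁴)/(8·39.0³·20) = 38.503 N/mm = 38503 N/m
Wire length L = πDN_a = π·39.0·20 = 2450.4 mm
m = ρ·(πd²/4)·L = 7850 × 54.106×10⁻⁶ m² × 2.4504 m = 1.0408 kg
f_n = ½√(k/m) = 0.5·√(38503/1.0408) = 0.5·√(36994) = 96.169 Hz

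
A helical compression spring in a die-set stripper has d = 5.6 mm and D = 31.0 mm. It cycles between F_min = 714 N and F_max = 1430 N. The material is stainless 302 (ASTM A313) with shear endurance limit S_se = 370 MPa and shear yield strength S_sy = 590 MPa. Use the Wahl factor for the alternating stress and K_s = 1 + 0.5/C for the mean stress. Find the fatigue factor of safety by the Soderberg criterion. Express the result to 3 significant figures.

C = D/d = 31.0/5.6 = 5.5357; K_W = (4C−1)/(4C−4)+0.615/C = 1.2765; K_s = 1+0.5/C = 1.0903
F_a = (F_max−F_min)/2 = 358 N; F_m = (F_max+F_min)/2 = 1072 N
τ_a = K_W·8F_aD/(πd³) = 1.2765 × 160.92 = 205.41 MPa
τ_m = K_s·8F_mD/(πd³) = 1.0903 × 481.87 = 525.4 MPa
Soderberg: 1/n_f = τ_a/S_se + τ_m/S_sy = 205.41/370 + 525.4/590 = 0.55517 + 0.89050 = 1.4457
n_f = 1/1.4457 = 0.6917

0.692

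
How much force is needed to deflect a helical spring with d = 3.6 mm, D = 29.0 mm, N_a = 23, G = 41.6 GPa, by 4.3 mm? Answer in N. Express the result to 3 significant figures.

6.70 N

k = Gd⁴/(8D³N_a) = (41.6×10³)(3.6⁴)/(8·29.0³·23) = 1.557 N/mm
F = k·δ = 1.557 × 4.3 = 6.6951 N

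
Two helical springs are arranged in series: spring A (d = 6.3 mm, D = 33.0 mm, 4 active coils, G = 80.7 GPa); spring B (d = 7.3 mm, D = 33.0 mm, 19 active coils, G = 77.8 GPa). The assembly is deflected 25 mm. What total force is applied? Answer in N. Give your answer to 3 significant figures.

k_A = Gd⁴/(8D³N_a) = (80.7×10³)(6.3⁴)/(8·33.0³·4) = 110.55 N/mm
k_B = Gd⁴/(8D³N_a) = (77.8×10³)(7.3⁴)/(8·33.0³·19) = 40.447 N/mm
Series: 1/k_eq = 1/110.55 + 1/40.447 = 0.03377; k_eq = 29.612 N/mm
F = k_eq·δ = 29.612·25 = 740.31 N

740 N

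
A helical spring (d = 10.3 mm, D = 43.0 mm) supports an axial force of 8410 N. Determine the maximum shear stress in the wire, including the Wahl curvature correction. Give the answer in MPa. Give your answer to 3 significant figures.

Spring index C = D/d = 43.0/10.3 = 4.1748
K_W = (4C−1)/(4C−4) + 0.615/C = 15.699/12.699 + 0.1473 = 1.3836
τ₀ = 8FD/(πd³) = 8·8410·43.0/(π·10.3³) = 2.89304e+06/3432.9 = 842.74 MPa
τ_max = K·τ₀ = 1.3836 × 842.74 = 1166 MPa

1170 MPa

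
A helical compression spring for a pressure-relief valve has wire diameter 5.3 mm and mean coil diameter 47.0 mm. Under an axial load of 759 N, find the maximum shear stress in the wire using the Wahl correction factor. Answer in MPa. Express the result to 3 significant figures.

Spring index C = D/d = 47.0/5.3 = 8.8679
K_W = (4C−1)/(4C−4) + 0.615/C = 34.472/31.472 + 0.0694 = 1.1647
τ₀ = 8FD/(πd³) = 8·759·47.0/(π·5.3³) = 285384/467.71 = 610.17 MPa
τ_max = K·τ₀ = 1.1647 × 610.17 = 710.65 MPa

711 MPa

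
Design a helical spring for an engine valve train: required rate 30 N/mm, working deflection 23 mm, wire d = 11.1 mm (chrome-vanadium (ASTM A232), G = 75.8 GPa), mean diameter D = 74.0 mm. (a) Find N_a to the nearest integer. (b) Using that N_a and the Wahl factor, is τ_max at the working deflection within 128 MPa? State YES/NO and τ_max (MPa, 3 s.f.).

N_a = Gd⁴/(8D³k) = (75.8×10³)(11.1⁴)/(8·74.0³·30) = 11.83 → N_a = 12
Actual rate k = Gd⁴/(8D³·12) = 29.58 N/mm
Working load F = kδ = 29.58·23 = 680.33 N
C = 74.0/11.1 = 6.6667; K_W = (4C−1)/(4C−4)+0.615/C = 1.2246
τ_max = K_W·8FD/(πd³) = 1.2246·93.74 = 114.79 MPa
τ_max ≤ 128 MPa → acceptable

(a) 12 coils; (b) YES, τ_max = 115 MPa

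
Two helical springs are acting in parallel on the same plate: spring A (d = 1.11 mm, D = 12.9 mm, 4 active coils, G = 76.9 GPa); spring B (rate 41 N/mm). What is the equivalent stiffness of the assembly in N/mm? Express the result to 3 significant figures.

42.7 N/mm

k_A = Gd⁴/(8D³N_a) = (76.9×10³)(1.11⁴)/(8·12.9³·4) = 1.6994 N/mm
Parallel: k_eq = 1.6994 + 41 = 42.699 N/mm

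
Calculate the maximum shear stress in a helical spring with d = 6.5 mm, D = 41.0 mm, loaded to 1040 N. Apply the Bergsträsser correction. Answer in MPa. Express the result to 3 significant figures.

Spring index C = D/d = 41.0/6.5 = 6.3077
K_B = (4C+2)/(4C−3) = 27.231/22.231 = 1.2249
τ₀ = 8FD/(πd³) = 8·1040·41.0/(π·6.5³) = 341120/862.76 = 395.38 MPa
τ_max = K·τ₀ = 1.2249 × 395.38 = 484.31 MPa

484 MPa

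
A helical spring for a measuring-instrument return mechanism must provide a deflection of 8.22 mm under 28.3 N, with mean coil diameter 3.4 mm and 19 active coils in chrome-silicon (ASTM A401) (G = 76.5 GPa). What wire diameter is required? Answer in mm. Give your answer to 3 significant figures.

Required rate k = F/δ = 28.3/8.22 = 3.4428 N/mm
d = (8D³N_a·k / G)^(1/4) = (8·3.4³·19·3.4428 / (76.5×10³))^0.25
  = (0.26886)^0.25 = 0.7201 mm

0.720 mm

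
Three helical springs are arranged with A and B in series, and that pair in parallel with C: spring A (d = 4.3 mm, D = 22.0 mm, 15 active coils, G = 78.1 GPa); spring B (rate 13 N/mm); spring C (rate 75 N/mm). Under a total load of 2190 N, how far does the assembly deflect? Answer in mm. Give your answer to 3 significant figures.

k_A = Gd⁴/(8D³N_a) = (78.1×10³)(4.3⁴)/(8·22.0³·15) = 20.897 N/mm
Springs A,B series: k_AB = 1/(1/20.897+1/13) = 8.0142 N/mm; parallel with C: k_eq = 8.0142+75 = 83.014 N/mm
δ = F/k_eq = 2190/83.014 = 26.381 mm

26.4 mm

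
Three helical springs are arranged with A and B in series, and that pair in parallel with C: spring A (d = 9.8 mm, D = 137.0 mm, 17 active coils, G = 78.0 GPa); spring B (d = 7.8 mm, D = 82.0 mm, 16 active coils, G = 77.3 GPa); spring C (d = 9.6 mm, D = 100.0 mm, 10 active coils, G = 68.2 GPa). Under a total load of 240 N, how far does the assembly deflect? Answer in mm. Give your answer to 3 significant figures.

27.9 mm

k_A = Gd⁴/(8D³N_a) = (78.0×10³)(9.8⁴)/(8·137.0³·17) = 2.0573 N/mm
k_B = Gd⁴/(8D³N_a) = (77.3×10³)(7.8⁴)/(8·82.0³·16) = 4.0542 N/mm
k_C = Gd⁴/(8D³N_a) = (68.2×10³)(9.6⁴)/(8·100.0³·10) = 7.2407 N/mm
Springs A,B series: k_AB = 1/(1/2.0573+1/4.0542) = 1.3648 N/mm; parallel with C: k_eq = 1.3648+7.2407 = 8.6054 N/mm
δ = F/k_eq = 240/8.6054 = 27.889 mm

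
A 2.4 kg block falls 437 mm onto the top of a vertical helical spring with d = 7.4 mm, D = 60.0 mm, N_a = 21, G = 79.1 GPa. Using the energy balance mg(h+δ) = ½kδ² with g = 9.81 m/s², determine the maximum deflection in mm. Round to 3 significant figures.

59.8 mm

k = Gd⁴/(8D³N_a) = (79.1×10³)(7.4⁴)/(8·60.0³·21) = 6.5364 N/mm
W = mg = 2.4 × 9.81 = 23.544 N
½kδ² − Wδ − Wh = 0 → δ = (W + √(W² + 2kWh))/k
δ = (23.544 + √(554.32 + 134503))/6.5364 = (23.544 + 367.5)/6.5364 = 59.826 mm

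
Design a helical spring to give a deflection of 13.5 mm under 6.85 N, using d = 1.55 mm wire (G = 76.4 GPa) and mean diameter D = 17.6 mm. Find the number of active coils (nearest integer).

20

Required rate k = F/δ = 6.85/13.5 = 0.50741 N/mm
N_a = Gd⁴/(8D³k) = (76.4×10³ × 1.55⁴)/(8 × 17.6³ × 0.50741)
    = 440981 / 22130.2 = 19.93 → 20 coils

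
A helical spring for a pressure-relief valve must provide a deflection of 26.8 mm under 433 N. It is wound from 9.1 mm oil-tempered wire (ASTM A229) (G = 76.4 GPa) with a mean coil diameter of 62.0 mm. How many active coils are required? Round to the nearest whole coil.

17

Required rate k = F/δ = 433/26.8 = 16.157 N/mm
N_a = Gd⁴/(8D³k) = (76.4×10³ × 9.1⁴)/(8 × 62.0³ × 16.157)
    = 5.23913e+08 / 3.08048e+07 = 17.01 → 17 coils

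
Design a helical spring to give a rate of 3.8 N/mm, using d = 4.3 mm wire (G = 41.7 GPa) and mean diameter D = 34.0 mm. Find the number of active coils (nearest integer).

N_a = Gd⁴/(8D³k) = (41.7×10³ × 4.3⁴)/(8 × 34.0³ × 3.8)
    = 1.42564e+07 / 1.19484e+06 = 11.93 → 12 coils

12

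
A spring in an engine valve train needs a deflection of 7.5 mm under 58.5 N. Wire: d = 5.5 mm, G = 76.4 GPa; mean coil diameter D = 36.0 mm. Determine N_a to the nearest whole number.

24

Required rate k = F/δ = 58.5/7.5 = 7.8 N/mm
N_a = Gd⁴/(8D³k) = (76.4×10³ × 5.5⁴)/(8 × 36.0³ × 7.8)
    = 6.99108e+07 / 2.91133e+06 = 24.01 → 24 coils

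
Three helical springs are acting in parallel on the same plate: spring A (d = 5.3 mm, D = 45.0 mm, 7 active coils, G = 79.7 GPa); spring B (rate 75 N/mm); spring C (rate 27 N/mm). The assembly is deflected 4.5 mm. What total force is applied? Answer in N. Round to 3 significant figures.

k_A = Gd⁴/(8D³N_a) = (79.7×10³)(5.3⁴)/(8·45.0³·7) = 12.324 N/mm
Parallel: k_eq = 12.324 + 75 + 27 = 114.32 N/mm
F = k_eq·δ = 114.32·4.5 = 514.46 N

514 N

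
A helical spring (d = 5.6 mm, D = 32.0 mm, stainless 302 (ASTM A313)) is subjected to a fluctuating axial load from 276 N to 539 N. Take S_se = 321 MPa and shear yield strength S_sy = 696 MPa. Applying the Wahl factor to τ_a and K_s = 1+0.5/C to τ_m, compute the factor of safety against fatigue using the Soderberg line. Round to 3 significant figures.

1.86

C = D/d = 32.0/5.6 = 5.7143; K_W = (4C−1)/(4C−4)+0.615/C = 1.2667; K_s = 1+0.5/C = 1.0875
F_a = (F_max−F_min)/2 = 131.5 N; F_m = (F_max+F_min)/2 = 407.5 N
τ_a = K_W·8F_aD/(πd³) = 1.2667 × 61.017 = 77.291 MPa
τ_m = K_s·8F_mD/(πd³) = 1.0875 × 189.08 = 205.63 MPa
Soderberg: 1/n_f = τ_a/S_se + τ_m/S_sy = 77.291/321 + 205.63/696 = 0.24078 + 0.29544 = 0.53623
n_f = 1/0.53623 = 1.865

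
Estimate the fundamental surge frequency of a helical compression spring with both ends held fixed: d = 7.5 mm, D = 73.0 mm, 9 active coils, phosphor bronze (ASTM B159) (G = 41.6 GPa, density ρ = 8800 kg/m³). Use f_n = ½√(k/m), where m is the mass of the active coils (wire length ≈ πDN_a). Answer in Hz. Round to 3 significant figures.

k = Gd⁴/(8D³N_a) = (41.6×10³)(7.5⁴)/(8·73.0³·9) = 4.6993 N/mm = 4699.3 N/m
Wire length L = πDN_a = π·73.0·9 = 2064 mm
m = ρ·(πd²/4)·L = 8800 × 44.179×10⁻⁶ m² × 2.064 m = 0.80244 kg
f_n = ½√(k/m) = 0.5·√(4699.3/0.80244) = 0.5·√(5856.3) = 38.263 Hz

38.3 Hz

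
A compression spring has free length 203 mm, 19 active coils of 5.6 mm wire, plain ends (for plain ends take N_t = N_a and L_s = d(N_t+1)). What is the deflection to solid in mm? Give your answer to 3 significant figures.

91.0 mm

N_t = 19; L_s = 5.6·20 = 112 mm
δ_solid = L₀ − L_s = 203 − 112 = 91 mm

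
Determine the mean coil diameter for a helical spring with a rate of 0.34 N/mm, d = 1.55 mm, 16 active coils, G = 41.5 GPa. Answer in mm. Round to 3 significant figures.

D = (Gd⁴/(8N_a·k))^(1/3) = (41.5×10³·1.55⁴/(8·16·0.34))^(1/3)
  = (5504.1)^(1/3) = 17.6561 mm

17.7 mm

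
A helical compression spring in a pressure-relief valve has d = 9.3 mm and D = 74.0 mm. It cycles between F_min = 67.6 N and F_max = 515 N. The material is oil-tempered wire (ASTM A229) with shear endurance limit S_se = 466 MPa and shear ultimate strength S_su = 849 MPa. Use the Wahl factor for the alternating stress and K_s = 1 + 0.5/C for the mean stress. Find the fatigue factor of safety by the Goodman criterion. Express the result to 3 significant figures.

C = D/d = 74.0/9.3 = 7.9570; K_W = (4C−1)/(4C−4)+0.615/C = 1.1851; K_s = 1+0.5/C = 1.0628
F_a = (F_max−F_min)/2 = 223.7 N; F_m = (F_max+F_min)/2 = 291.3 N
τ_a = K_W·8F_aD/(πd³) = 1.1851 × 52.407 = 62.107 MPa
τ_m = K_s·8F_mD/(πd³) = 1.0628 × 68.244 = 72.532 MPa
Goodman: 1/n_f = τ_a/S_se + τ_m/S_su = 62.107/466 + 72.532/849 = 0.13328 + 0.08543 = 0.21871
n_f = 1/0.21871 = 4.572

4.57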